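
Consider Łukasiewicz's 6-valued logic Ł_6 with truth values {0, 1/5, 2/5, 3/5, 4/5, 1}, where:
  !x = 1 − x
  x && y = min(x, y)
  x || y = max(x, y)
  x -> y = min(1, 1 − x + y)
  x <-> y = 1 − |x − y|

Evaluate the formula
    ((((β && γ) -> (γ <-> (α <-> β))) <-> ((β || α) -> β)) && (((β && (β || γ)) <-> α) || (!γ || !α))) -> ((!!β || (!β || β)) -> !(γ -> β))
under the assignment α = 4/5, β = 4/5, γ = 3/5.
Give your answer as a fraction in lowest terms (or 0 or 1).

β && γ = 4/5 && 3/5 = 3/5
α <-> β = 4/5 <-> 4/5 = 1
γ <-> (α <-> β) = 3/5 <-> 1 = 3/5
(β && γ) -> (γ <-> (α <-> β)) = 3/5 -> 3/5 = 1
β || α = 4/5 || 4/5 = 4/5
(β || α) -> β = 4/5 -> 4/5 = 1
((β && γ) -> (γ <-> (α <-> β))) <-> ((β || α) -> β) = 1 <-> 1 = 1
β || γ = 4/5 || 3/5 = 4/5
β && (β || γ) = 4/5 && 4/5 = 4/5
(β && (β || γ)) <-> α = 4/5 <-> 4/5 = 1
!γ = !3/5 = 2/5
!α = !4/5 = 1/5
!γ || !α = 2/5 || 1/5 = 2/5
((β && (β || γ)) <-> α) || (!γ || !α) = 1 || 2/5 = 1
(((β && γ) -> (γ <-> (α <-> β))) <-> ((β || α) -> β)) && (((β && (β || γ)) <-> α) || (!γ || !α)) = 1 && 1 = 1
!β = !4/5 = 1/5
!!β = !1/5 = 4/5
!β = !4/5 = 1/5
!β || β = 1/5 || 4/5 = 4/5
!!β || (!β || β) = 4/5 || 4/5 = 4/5
γ -> β = 3/5 -> 4/5 = 1
!(γ -> β) = !1 = 0
(!!β || (!β || β)) -> !(γ -> β) = 4/5 -> 0 = 1/5
((((β && γ) -> (γ <-> (α <-> β))) <-> ((β || α) -> β)) && (((β && (β || γ)) <-> α) || (!γ || !α))) -> ((!!β || (!β || β)) -> !(γ -> β)) = 1 -> 1/5 = 1/5

1/5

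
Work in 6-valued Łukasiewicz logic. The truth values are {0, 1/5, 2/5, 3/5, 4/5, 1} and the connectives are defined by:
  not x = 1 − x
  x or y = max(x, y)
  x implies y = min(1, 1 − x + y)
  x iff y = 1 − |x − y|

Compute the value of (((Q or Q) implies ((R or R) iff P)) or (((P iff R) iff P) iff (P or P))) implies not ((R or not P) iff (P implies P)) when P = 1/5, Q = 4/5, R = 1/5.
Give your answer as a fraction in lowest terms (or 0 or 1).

Q or Q = 4/5 or 4/5 = 4/5
R or R = 1/5 or 1/5 = 1/5
(R or R) iff P = 1/5 iff 1/5 = 1
(Q or Q) implies ((R or R) iff P) = 4/5 implies 1 = 1
P iff R = 1/5 iff 1/5 = 1
(P iff R) iff P = 1 iff 1/5 = 1/5
P or P = 1/5 or 1/5 = 1/5
((P iff R) iff P) iff (P or P) = 1/5 iff 1/5 = 1
((Q or Q) implies ((R or R) iff P)) or (((P iff R) iff P) iff (P or P)) = 1 or 1 = 1
not P = not 1/5 = 4/5
R or not P = 1/5 or 4/5 = 4/5
P implies P = 1/5 implies 1/5 = 1
(R or not P) iff (P implies P) = 4/5 iff 1 = 4/5
not ((R or not P) iff (P implies P)) = not 4/5 = 1/5
(((Q or Q) implies ((R or R) iff P)) or (((P iff R) iff P) iff (P or P))) implies not ((R or not P) iff (P implies P)) = 1 implies 1/5 = 1/5

1/5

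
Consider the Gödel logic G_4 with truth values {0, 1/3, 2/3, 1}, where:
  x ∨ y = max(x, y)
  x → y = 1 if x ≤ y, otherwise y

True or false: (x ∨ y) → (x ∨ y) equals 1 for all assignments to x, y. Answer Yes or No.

x = 0, y = 0 ↦ 1
x = 0, y = 1/3 ↦ 1
x = 0, y = 2/3 ↦ 1
x = 0, y = 1 ↦ 1
x = 1/3, y = 0 ↦ 1
x = 1/3, y = 1/3 ↦ 1
x = 1/3, y = 2/3 ↦ 1
x = 1/3, y = 1 ↦ 1
x = 2/3, y = 0 ↦ 1
x = 2/3, y = 1/3 ↦ 1
x = 2/3, y = 2/3 ↦ 1
x = 2/3, y = 1 ↦ 1
x = 1, y = 0 ↦ 1
x = 1, y = 1/3 ↦ 1
x = 1, y = 2/3 ↦ 1
x = 1, y = 1 ↦ 1
Every assignment gives a value ≥ 1.

Yes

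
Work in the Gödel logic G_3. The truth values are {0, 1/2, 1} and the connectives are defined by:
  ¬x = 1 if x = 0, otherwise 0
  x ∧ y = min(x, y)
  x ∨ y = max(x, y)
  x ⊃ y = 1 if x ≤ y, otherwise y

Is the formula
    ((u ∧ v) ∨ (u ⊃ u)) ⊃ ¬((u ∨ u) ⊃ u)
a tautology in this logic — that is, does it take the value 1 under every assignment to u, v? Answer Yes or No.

Counterexample: take u = 0, v = 0.
u ∧ v = 0 ∧ 0 = 0
u ⊃ u = 0 ⊃ 0 = 1
(u ∧ v) ∨ (u ⊃ u) = 0 ∨ 1 = 1
u ∨ u = 0 ∨ 0 = 0
(u ∨ u) ⊃ u = 0 ⊃ 0 = 1
¬((u ∨ u) ⊃ u) = ¬1 = 0
((u ∧ v) ∨ (u ⊃ u)) ⊃ ¬((u ∨ u) ⊃ u) = 1 ⊃ 0 = 0
This gives 0 ≠ 1.

No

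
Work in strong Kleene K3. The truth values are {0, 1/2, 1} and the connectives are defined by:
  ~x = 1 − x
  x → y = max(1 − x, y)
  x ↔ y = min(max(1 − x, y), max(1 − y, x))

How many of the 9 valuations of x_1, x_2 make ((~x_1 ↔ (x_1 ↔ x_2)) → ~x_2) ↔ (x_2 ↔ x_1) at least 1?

2

x_1 = 0, x_2 = 0 ↦ 1  ≥
x_1 = 0, x_2 = 1/2 ↦ 1/2  <
x_1 = 0, x_2 = 1 ↦ 0  <
x_1 = 1/2, x_2 = 0 ↦ 1/2  <
x_1 = 1/2, x_2 = 1/2 ↦ 1/2  <
x_1 = 1/2, x_2 = 1 ↦ 1/2  <
x_1 = 1, x_2 = 0 ↦ 0  <
x_1 = 1, x_2 = 1/2 ↦ 1/2  <
x_1 = 1, x_2 = 1 ↦ 1  ≥
So 2 of the 9 assignments meet the threshold.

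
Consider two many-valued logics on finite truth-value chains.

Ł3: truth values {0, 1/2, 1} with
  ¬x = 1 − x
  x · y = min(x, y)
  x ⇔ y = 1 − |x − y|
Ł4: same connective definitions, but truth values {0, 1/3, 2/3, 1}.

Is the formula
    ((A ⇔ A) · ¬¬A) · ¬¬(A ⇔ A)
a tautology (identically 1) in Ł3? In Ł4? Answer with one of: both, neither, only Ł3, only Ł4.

neither

In Ł3: at A = 0 the value is 0 — not a tautology.
In Ł4: at A = 0 the value is 0 — not a tautology.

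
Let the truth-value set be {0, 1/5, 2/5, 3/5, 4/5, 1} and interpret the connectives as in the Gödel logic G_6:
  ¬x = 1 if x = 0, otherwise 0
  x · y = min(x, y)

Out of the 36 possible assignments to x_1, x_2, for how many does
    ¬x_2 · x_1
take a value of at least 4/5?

value 1: 1 assignment (counts)
value 4/5: 1 assignment (counts)
value 3/5: 1 assignment
value 2/5: 1 assignment
value 1/5: 1 assignment
value 0: 31 assignments
So 2 of the 36 assignments meet the threshold.

2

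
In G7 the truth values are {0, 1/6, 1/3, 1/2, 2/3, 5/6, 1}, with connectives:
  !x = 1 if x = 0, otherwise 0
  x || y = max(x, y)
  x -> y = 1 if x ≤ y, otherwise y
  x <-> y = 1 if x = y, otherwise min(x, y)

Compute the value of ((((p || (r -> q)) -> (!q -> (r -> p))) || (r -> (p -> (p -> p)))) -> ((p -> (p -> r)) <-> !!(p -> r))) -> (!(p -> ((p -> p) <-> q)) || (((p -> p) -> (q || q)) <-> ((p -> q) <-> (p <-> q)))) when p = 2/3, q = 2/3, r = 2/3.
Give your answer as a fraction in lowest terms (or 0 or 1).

2/3

r -> q = 2/3 -> 2/3 = 1
p || (r -> q) = 2/3 || 1 = 1
!q = !2/3 = 0
r -> p = 2/3 -> 2/3 = 1
!q -> (r -> p) = 0 -> 1 = 1
(p || (r -> q)) -> (!q -> (r -> p)) = 1 -> 1 = 1
p -> p = 2/3 -> 2/3 = 1
p -> (p -> p) = 2/3 -> 1 = 1
r -> (p -> (p -> p)) = 2/3 -> 1 = 1
((p || (r -> q)) -> (!q -> (r -> p))) || (r -> (p -> (p -> p))) = 1 || 1 = 1
p -> r = 2/3 -> 2/3 = 1
p -> (p -> r) = 2/3 -> 1 = 1
p -> r = 2/3 -> 2/3 = 1
!(p -> r) = !1 = 0
!!(p -> r) = !0 = 1
(p -> (p -> r)) <-> !!(p -> r) = 1 <-> 1 = 1
(((p || (r -> q)) -> (!q -> (r -> p))) || (r -> (p -> (p -> p)))) -> ((p -> (p -> r)) <-> !!(p -> r)) = 1 -> 1 = 1
p -> p = 2/3 -> 2/3 = 1
(p -> p) <-> q = 1 <-> 2/3 = 2/3
p -> ((p -> p) <-> q) = 2/3 -> 2/3 = 1
!(p -> ((p -> p) <-> q)) = !1 = 0
p -> p = 2/3 -> 2/3 = 1
q || q = 2/3 || 2/3 = 2/3
(p -> p) -> (q || q) = 1 -> 2/3 = 2/3
p -> q = 2/3 -> 2/3 = 1
p <-> q = 2/3 <-> 2/3 = 1
(p -> q) <-> (p <-> q) = 1 <-> 1 = 1
((p -> p) -> (q || q)) <-> ((p -> q) <-> (p <-> q)) = 2/3 <-> 1 = 2/3
!(p -> ((p -> p) <-> q)) || (((p -> p) -> (q || q)) <-> ((p -> q) <-> (p <-> q))) = 0 || 2/3 = 2/3
((((p || (r -> q)) -> (!q -> (r -> p))) || (r -> (p -> (p -> p)))) -> ((p -> (p -> r)) <-> !!(p -> r))) -> (!(p -> ((p -> p) <-> q)) || (((p -> p) -> (q || q)) <-> ((p -> q) <-> (p <-> q)))) = 1 -> 2/3 = 2/3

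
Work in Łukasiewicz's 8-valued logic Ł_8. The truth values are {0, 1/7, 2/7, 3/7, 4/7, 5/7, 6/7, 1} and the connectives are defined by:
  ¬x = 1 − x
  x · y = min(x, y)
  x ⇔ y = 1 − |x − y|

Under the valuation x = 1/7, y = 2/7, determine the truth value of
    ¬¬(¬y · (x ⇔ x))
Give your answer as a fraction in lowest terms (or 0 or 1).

5/7

¬y = ¬2/7 = 5/7
x ⇔ x = 1/7 ⇔ 1/7 = 1
¬y · (x ⇔ x) = 5/7 · 1 = 5/7
¬(¬y · (x ⇔ x)) = ¬5/7 = 2/7
¬¬(¬y · (x ⇔ x)) = ¬2/7 = 5/7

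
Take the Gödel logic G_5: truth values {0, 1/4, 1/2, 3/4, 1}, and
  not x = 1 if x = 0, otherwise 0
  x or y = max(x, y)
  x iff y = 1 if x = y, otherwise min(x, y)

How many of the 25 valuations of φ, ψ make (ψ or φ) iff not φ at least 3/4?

2

value 1: 1 assignment (counts)
value 3/4: 1 assignment (counts)
value 1/2: 1 assignment
value 1/4: 1 assignment
value 0: 21 assignments
So 2 of the 25 assignments meet the threshold.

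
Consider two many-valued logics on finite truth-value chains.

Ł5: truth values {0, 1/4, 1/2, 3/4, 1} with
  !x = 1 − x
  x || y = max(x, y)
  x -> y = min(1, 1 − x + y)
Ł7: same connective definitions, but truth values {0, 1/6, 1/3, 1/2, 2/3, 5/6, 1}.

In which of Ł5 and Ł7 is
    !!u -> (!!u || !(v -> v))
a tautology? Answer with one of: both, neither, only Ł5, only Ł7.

both

In Ł5: every assignment gives 1 — tautology.
In Ł7: every assignment gives 1 — tautology.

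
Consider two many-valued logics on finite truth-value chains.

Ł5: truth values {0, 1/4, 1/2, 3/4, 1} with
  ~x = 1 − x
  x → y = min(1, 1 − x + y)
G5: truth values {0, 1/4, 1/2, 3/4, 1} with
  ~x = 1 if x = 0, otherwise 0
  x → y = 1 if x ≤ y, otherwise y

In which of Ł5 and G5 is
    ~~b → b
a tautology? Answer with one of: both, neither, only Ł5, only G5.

only Ł5

In Ł5: every assignment gives 1 — tautology.
In G5: at b = 1/4 the value is 1/4 — not a tautology.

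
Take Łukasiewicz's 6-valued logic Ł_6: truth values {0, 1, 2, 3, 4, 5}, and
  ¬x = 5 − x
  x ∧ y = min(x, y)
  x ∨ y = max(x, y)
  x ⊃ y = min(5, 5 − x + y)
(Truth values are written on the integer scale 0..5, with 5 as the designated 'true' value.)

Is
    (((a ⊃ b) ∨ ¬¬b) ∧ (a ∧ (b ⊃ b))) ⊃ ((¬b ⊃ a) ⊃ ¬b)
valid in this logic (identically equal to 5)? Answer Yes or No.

Counterexample: take a = 1, b = 5.
a ⊃ b = 1 ⊃ 5 = 5
¬b = ¬5 = 0
¬¬b = ¬0 = 5
(a ⊃ b) ∨ ¬¬b = 5 ∨ 5 = 5
b ⊃ b = 5 ⊃ 5 = 5
a ∧ (b ⊃ b) = 1 ∧ 5 = 1
((a ⊃ b) ∨ ¬¬b) ∧ (a ∧ (b ⊃ b)) = 5 ∧ 1 = 1
¬b = ¬5 = 0
¬b ⊃ a = 0 ⊃ 1 = 5
¬b = ¬5 = 0
(¬b ⊃ a) ⊃ ¬b = 5 ⊃ 0 = 0
(((a ⊃ b) ∨ ¬¬b) ∧ (a ∧ (b ⊃ b))) ⊃ ((¬b ⊃ a) ⊃ ¬b) = 1 ⊃ 0 = 4
This gives 4 ≠ 5.

No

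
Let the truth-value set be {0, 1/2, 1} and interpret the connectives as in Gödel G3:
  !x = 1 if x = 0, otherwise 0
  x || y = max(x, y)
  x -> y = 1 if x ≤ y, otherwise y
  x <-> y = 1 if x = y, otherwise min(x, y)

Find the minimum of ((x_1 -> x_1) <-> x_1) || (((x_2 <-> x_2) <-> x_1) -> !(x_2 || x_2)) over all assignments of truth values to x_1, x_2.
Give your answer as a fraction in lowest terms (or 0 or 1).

Take x_1 = 1/2, x_2 = 1/2:
x_1 -> x_1 = 1/2 -> 1/2 = 1
(x_1 -> x_1) <-> x_1 = 1 <-> 1/2 = 1/2
x_2 <-> x_2 = 1/2 <-> 1/2 = 1
(x_2 <-> x_2) <-> x_1 = 1 <-> 1/2 = 1/2
x_2 || x_2 = 1/2 || 1/2 = 1/2
!(x_2 || x_2) = !1/2 = 0
((x_2 <-> x_2) <-> x_1) -> !(x_2 || x_2) = 1/2 -> 0 = 0
((x_1 -> x_1) <-> x_1) || (((x_2 <-> x_2) <-> x_1) -> !(x_2 || x_2)) = 1/2 || 0 = 1/2
No assignment yields a value below 1/2, so this is the minimum.

1/2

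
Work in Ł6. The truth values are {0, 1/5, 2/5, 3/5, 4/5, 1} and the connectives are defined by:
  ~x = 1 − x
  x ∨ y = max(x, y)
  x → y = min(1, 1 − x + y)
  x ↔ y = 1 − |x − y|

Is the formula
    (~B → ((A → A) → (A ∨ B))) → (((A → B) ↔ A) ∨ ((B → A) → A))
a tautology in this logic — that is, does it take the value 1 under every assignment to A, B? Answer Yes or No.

No

Counterexample: take A = 0, B = 1/5.
~B = ~1/5 = 4/5
A → A = 0 → 0 = 1
A ∨ B = 0 ∨ 1/5 = 1/5
(A → A) → (A ∨ B) = 1 → 1/5 = 1/5
~B → ((A → A) → (A ∨ B)) = 4/5 → 1/5 = 2/5
A → B = 0 → 1/5 = 1
(A → B) ↔ A = 1 ↔ 0 = 0
B → A = 1/5 → 0 = 4/5
(B → A) → A = 4/5 → 0 = 1/5
((A → B) ↔ A) ∨ ((B → A) → A) = 0 ∨ 1/5 = 1/5
(~B → ((A → A) → (A ∨ B))) → (((A → B) ↔ A) ∨ ((B → A) → A)) = 2/5 → 1/5 = 4/5
This gives 4/5 ≠ 1.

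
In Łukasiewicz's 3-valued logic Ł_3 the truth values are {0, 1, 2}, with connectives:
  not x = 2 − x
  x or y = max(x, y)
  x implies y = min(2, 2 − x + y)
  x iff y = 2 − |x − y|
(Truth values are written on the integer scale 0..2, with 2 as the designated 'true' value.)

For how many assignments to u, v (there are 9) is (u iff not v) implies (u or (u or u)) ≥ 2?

6

u = 0, v = 0 ↦ 2  ≥
u = 0, v = 1 ↦ 1  <
u = 0, v = 2 ↦ 0  <
u = 1, v = 0 ↦ 2  ≥
u = 1, v = 1 ↦ 1  <
u = 1, v = 2 ↦ 2  ≥
u = 2, v = 0 ↦ 2  ≥
u = 2, v = 1 ↦ 2  ≥
u = 2, v = 2 ↦ 2  ≥
So 6 of the 9 assignments meet the threshold.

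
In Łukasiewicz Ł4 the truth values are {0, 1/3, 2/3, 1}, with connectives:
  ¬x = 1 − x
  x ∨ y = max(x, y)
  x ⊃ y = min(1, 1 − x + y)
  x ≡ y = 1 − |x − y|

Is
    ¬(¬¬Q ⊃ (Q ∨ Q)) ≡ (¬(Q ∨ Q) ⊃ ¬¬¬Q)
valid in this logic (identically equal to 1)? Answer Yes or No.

No

Counterexample: take Q = 0.
¬Q = ¬0 = 1
¬¬Q = ¬1 = 0
Q ∨ Q = 0 ∨ 0 = 0
¬¬Q ⊃ (Q ∨ Q) = 0 ⊃ 0 = 1
¬(¬¬Q ⊃ (Q ∨ Q)) = ¬1 = 0
¬(Q ∨ Q) = ¬0 = 1
¬¬¬Q = ¬0 = 1
¬(Q ∨ Q) ⊃ ¬¬¬Q = 1 ⊃ 1 = 1
¬(¬¬Q ⊃ (Q ∨ Q)) ≡ (¬(Q ∨ Q) ⊃ ¬¬¬Q) = 0 ≡ 1 = 0
This gives 0 ≠ 1.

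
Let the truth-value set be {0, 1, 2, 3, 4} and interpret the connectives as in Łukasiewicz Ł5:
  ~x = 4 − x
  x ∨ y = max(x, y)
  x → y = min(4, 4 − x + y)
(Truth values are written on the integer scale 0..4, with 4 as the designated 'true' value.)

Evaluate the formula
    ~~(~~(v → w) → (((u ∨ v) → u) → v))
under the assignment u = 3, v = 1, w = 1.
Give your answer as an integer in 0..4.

1

v → w = 1 → 1 = 4
~(v → w) = ~4 = 0
~~(v → w) = ~0 = 4
u ∨ v = 3 ∨ 1 = 3
(u ∨ v) → u = 3 → 3 = 4
((u ∨ v) → u) → v = 4 → 1 = 1
~~(v → w) → (((u ∨ v) → u) → v) = 4 → 1 = 1
~(~~(v → w) → (((u ∨ v) → u) → v)) = ~1 = 3
~~(~~(v → w) → (((u ∨ v) → u) → v)) = ~3 = 1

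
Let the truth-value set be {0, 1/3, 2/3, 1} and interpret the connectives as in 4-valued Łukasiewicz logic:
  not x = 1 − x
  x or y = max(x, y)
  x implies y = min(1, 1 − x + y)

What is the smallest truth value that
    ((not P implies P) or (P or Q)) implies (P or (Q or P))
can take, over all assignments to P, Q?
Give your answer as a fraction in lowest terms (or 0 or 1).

Take P = 1/3, Q = 0:
not P = not 1/3 = 2/3
not P implies P = 2/3 implies 1/3 = 2/3
P or Q = 1/3 or 0 = 1/3
(not P implies P) or (P or Q) = 2/3 or 1/3 = 2/3
Q or P = 0 or 1/3 = 1/3
P or (Q or P) = 1/3 or 1/3 = 1/3
((not P implies P) or (P or Q)) implies (P or (Q or P)) = 2/3 implies 1/3 = 2/3
No assignment yields a value below 2/3, so this is the minimum.

2/3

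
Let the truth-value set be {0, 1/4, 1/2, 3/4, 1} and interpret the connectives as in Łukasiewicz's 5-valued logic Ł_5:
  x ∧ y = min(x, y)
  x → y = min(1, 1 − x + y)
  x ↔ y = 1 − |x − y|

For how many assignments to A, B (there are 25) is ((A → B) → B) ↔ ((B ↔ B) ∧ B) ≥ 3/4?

19

value 1: 15 assignments (counts)
value 3/4: 4 assignments (counts)
value 1/2: 3 assignments
value 1/4: 2 assignments
value 0: 1 assignment
So 19 of the 25 assignments meet the threshold.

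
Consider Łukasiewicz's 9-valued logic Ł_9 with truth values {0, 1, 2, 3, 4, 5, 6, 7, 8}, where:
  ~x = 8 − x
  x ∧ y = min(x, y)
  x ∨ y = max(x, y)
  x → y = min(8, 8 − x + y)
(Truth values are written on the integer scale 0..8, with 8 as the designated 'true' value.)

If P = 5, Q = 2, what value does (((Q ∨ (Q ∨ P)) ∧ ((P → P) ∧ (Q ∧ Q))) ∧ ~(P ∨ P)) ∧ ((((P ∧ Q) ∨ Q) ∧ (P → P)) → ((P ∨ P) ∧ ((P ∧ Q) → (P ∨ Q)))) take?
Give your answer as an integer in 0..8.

Q ∨ P = 2 ∨ 5 = 5
Q ∨ (Q ∨ P) = 2 ∨ 5 = 5
P → P = 5 → 5 = 8
Q ∧ Q = 2 ∧ 2 = 2
(P → P) ∧ (Q ∧ Q) = 8 ∧ 2 = 2
(Q ∨ (Q ∨ P)) ∧ ((P → P) ∧ (Q ∧ Q)) = 5 ∧ 2 = 2
P ∨ P = 5 ∨ 5 = 5
~(P ∨ P) = ~5 = 3
((Q ∨ (Q ∨ P)) ∧ ((P → P) ∧ (Q ∧ Q))) ∧ ~(P ∨ P) = 2 ∧ 3 = 2
P ∧ Q = 5 ∧ 2 = 2
(P ∧ Q) ∨ Q = 2 ∨ 2 = 2
P → P = 5 → 5 = 8
((P ∧ Q) ∨ Q) ∧ (P → P) = 2 ∧ 8 = 2
P ∨ P = 5 ∨ 5 = 5
P ∧ Q = 5 ∧ 2 = 2
P ∨ Q = 5 ∨ 2 = 5
(P ∧ Q) → (P ∨ Q) = 2 → 5 = 8
(P ∨ P) ∧ ((P ∧ Q) → (P ∨ Q)) = 5 ∧ 8 = 5
(((P ∧ Q) ∨ Q) ∧ (P → P)) → ((P ∨ P) ∧ ((P ∧ Q) → (P ∨ Q))) = 2 → 5 = 8
(((Q ∨ (Q ∨ P)) ∧ ((P → P) ∧ (Q ∧ Q))) ∧ ~(P ∨ P)) ∧ ((((P ∧ Q) ∨ Q) ∧ (P → P)) → ((P ∨ P) ∧ ((P ∧ Q) → (P ∨ Q)))) = 2 ∧ 8 = 2

2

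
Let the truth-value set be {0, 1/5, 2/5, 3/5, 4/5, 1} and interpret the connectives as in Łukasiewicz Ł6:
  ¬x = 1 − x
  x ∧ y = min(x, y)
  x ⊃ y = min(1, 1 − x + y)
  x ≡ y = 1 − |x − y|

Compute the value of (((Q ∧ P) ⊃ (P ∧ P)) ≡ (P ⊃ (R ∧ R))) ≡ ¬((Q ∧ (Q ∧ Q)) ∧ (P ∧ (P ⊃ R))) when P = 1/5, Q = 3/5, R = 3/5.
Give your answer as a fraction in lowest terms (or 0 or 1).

4/5

Q ∧ P = 3/5 ∧ 1/5 = 1/5
P ∧ P = 1/5 ∧ 1/5 = 1/5
(Q ∧ P) ⊃ (P ∧ P) = 1/5 ⊃ 1/5 = 1
R ∧ R = 3/5 ∧ 3/5 = 3/5
P ⊃ (R ∧ R) = 1/5 ⊃ 3/5 = 1
((Q ∧ P) ⊃ (P ∧ P)) ≡ (P ⊃ (R ∧ R)) = 1 ≡ 1 = 1
Q ∧ Q = 3/5 ∧ 3/5 = 3/5
Q ∧ (Q ∧ Q) = 3/5 ∧ 3/5 = 3/5
P ⊃ R = 1/5 ⊃ 3/5 = 1
P ∧ (P ⊃ R) = 1/5 ∧ 1 = 1/5
(Q ∧ (Q ∧ Q)) ∧ (P ∧ (P ⊃ R)) = 3/5 ∧ 1/5 = 1/5
¬((Q ∧ (Q ∧ Q)) ∧ (P ∧ (P ⊃ R))) = ¬1/5 = 4/5
(((Q ∧ P) ⊃ (P ∧ P)) ≡ (P ⊃ (R ∧ R))) ≡ ¬((Q ∧ (Q ∧ Q)) ∧ (P ∧ (P ⊃ R))) = 1 ≡ 4/5 = 4/5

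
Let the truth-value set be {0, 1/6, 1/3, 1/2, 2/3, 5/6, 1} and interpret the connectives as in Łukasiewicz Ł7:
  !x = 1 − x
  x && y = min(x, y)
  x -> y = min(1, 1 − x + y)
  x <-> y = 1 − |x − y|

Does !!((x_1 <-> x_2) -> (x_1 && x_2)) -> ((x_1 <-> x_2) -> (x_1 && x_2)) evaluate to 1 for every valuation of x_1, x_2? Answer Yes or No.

Yes

At x_1 = 1/2, x_2 = 1/3, for instance:
x_1 <-> x_2 = 1/2 <-> 1/3 = 5/6
x_1 && x_2 = 1/2 && 1/3 = 1/3
(x_1 <-> x_2) -> (x_1 && x_2) = 5/6 -> 1/3 = 1/2
!((x_1 <-> x_2) -> (x_1 && x_2)) = !1/2 = 1/2
!!((x_1 <-> x_2) -> (x_1 && x_2)) = !1/2 = 1/2
!!((x_1 <-> x_2) -> (x_1 && x_2)) -> ((x_1 <-> x_2) -> (x_1 && x_2)) = 1/2 -> 1/2 = 1
and checking the remaining 48 assignments likewise gives ≥ 1 in every case.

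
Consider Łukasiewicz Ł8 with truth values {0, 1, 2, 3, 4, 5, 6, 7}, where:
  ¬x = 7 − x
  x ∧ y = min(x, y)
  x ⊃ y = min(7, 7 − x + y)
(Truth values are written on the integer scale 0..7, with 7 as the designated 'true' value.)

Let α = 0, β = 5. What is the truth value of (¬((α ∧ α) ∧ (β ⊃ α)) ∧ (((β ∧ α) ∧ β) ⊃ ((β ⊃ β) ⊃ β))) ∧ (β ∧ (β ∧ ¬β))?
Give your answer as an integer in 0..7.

α ∧ α = 0 ∧ 0 = 0
β ⊃ α = 5 ⊃ 0 = 2
(α ∧ α) ∧ (β ⊃ α) = 0 ∧ 2 = 0
¬((α ∧ α) ∧ (β ⊃ α)) = ¬0 = 7
β ∧ α = 5 ∧ 0 = 0
(β ∧ α) ∧ β = 0 ∧ 5 = 0
β ⊃ β = 5 ⊃ 5 = 7
(β ⊃ β) ⊃ β = 7 ⊃ 5 = 5
((β ∧ α) ∧ β) ⊃ ((β ⊃ β) ⊃ β) = 0 ⊃ 5 = 7
¬((α ∧ α) ∧ (β ⊃ α)) ∧ (((β ∧ α) ∧ β) ⊃ ((β ⊃ β) ⊃ β)) = 7 ∧ 7 = 7
¬β = ¬5 = 2
β ∧ ¬β = 5 ∧ 2 = 2
β ∧ (β ∧ ¬β) = 5 ∧ 2 = 2
(¬((α ∧ α) ∧ (β ⊃ α)) ∧ (((β ∧ α) ∧ β) ⊃ ((β ⊃ β) ⊃ β))) ∧ (β ∧ (β ∧ ¬β)) = 7 ∧ 2 = 2

2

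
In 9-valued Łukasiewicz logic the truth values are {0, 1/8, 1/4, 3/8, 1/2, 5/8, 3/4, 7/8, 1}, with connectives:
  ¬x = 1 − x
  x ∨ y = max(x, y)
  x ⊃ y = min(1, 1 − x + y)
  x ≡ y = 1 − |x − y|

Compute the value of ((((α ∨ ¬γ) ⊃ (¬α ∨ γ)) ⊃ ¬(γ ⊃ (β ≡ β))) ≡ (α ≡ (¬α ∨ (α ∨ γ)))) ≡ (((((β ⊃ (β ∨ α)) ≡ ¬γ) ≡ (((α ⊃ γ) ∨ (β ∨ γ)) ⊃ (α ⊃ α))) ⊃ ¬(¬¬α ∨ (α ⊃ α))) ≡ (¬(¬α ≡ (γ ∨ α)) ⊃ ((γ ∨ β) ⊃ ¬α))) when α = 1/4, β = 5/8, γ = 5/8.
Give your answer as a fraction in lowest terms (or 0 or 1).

¬γ = ¬5/8 = 3/8
α ∨ ¬γ = 1/4 ∨ 3/8 = 3/8
¬α = ¬1/4 = 3/4
¬α ∨ γ = 3/4 ∨ 5/8 = 3/4
(α ∨ ¬γ) ⊃ (¬α ∨ γ) = 3/8 ⊃ 3/4 = 1
β ≡ β = 5/8 ≡ 5/8 = 1
γ ⊃ (β ≡ β) = 5/8 ⊃ 1 = 1
¬(γ ⊃ (β ≡ β)) = ¬1 = 0
((α ∨ ¬γ) ⊃ (¬α ∨ γ)) ⊃ ¬(γ ⊃ (β ≡ β)) = 1 ⊃ 0 = 0
¬α = ¬1/4 = 3/4
α ∨ γ = 1/4 ∨ 5/8 = 5/8
¬α ∨ (α ∨ γ) = 3/4 ∨ 5/8 = 3/4
α ≡ (¬α ∨ (α ∨ γ)) = 1/4 ≡ 3/4 = 1/2
(((α ∨ ¬γ) ⊃ (¬α ∨ γ)) ⊃ ¬(γ ⊃ (β ≡ β))) ≡ (α ≡ (¬α ∨ (α ∨ γ))) = 0 ≡ 1/2 = 1/2
β ∨ α = 5/8 ∨ 1/4 = 5/8
β ⊃ (β ∨ α) = 5/8 ⊃ 5/8 = 1
¬γ = ¬5/8 = 3/8
(β ⊃ (β ∨ α)) ≡ ¬γ = 1 ≡ 3/8 = 3/8
α ⊃ γ = 1/4 ⊃ 5/8 = 1
β ∨ γ = 5/8 ∨ 5/8 = 5/8
(α ⊃ γ) ∨ (β ∨ γ) = 1 ∨ 5/8 = 1
α ⊃ α = 1/4 ⊃ 1/4 = 1
((α ⊃ γ) ∨ (β ∨ γ)) ⊃ (α ⊃ α) = 1 ⊃ 1 = 1
((β ⊃ (β ∨ α)) ≡ ¬γ) ≡ (((α ⊃ γ) ∨ (β ∨ γ)) ⊃ (α ⊃ α)) = 3/8 ≡ 1 = 3/8
¬α = ¬1/4 = 3/4
¬¬α = ¬3/4 = 1/4
α ⊃ α = 1/4 ⊃ 1/4 = 1
¬¬α ∨ (α ⊃ α) = 1/4 ∨ 1 = 1
¬(¬¬α ∨ (α ⊃ α)) = ¬1 = 0
(((β ⊃ (β ∨ α)) ≡ ¬γ) ≡ (((α ⊃ γ) ∨ (β ∨ γ)) ⊃ (α ⊃ α))) ⊃ ¬(¬¬α ∨ (α ⊃ α)) = 3/8 ⊃ 0 = 5/8
¬α = ¬1/4 = 3/4
γ ∨ α = 5/8 ∨ 1/4 = 5/8
¬α ≡ (γ ∨ α) = 3/4 ≡ 5/8 = 7/8
¬(¬α ≡ (γ ∨ α)) = ¬7/8 = 1/8
γ ∨ β = 5/8 ∨ 5/8 = 5/8
¬α = ¬1/4 = 3/4
(γ ∨ β) ⊃ ¬α = 5/8 ⊃ 3/4 = 1
¬(¬α ≡ (γ ∨ α)) ⊃ ((γ ∨ β) ⊃ ¬α) = 1/8 ⊃ 1 = 1
((((β ⊃ (β ∨ α)) ≡ ¬γ) ≡ (((α ⊃ γ) ∨ (β ∨ γ)) ⊃ (α ⊃ α))) ⊃ ¬(¬¬α ∨ (α ⊃ α))) ≡ (¬(¬α ≡ (γ ∨ α)) ⊃ ((γ ∨ β) ⊃ ¬α)) = 5/8 ≡ 1 = 5/8
((((α ∨ ¬γ) ⊃ (¬α ∨ γ)) ⊃ ¬(γ ⊃ (β ≡ β))) ≡ (α ≡ (¬α ∨ (α ∨ γ)))) ≡ (((((β ⊃ (β ∨ α)) ≡ ¬γ) ≡ (((α ⊃ γ) ∨ (β ∨ γ)) ⊃ (α ⊃ α))) ⊃ ¬(¬¬α ∨ (α ⊃ α))) ≡ (¬(¬α ≡ (γ ∨ α)) ⊃ ((γ ∨ β) ⊃ ¬α))) = 1/2 ≡ 5/8 = 7/8

7/8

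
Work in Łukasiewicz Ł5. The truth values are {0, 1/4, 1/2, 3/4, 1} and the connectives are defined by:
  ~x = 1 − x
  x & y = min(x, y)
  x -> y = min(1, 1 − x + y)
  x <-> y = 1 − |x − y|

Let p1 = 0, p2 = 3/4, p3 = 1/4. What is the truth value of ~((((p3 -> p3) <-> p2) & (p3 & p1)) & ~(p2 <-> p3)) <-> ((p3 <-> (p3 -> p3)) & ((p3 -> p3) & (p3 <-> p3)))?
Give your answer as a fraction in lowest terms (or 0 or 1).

p3 -> p3 = 1/4 -> 1/4 = 1
(p3 -> p3) <-> p2 = 1 <-> 3/4 = 3/4
p3 & p1 = 1/4 & 0 = 0
((p3 -> p3) <-> p2) & (p3 & p1) = 3/4 & 0 = 0
p2 <-> p3 = 3/4 <-> 1/4 = 1/2
~(p2 <-> p3) = ~1/2 = 1/2
(((p3 -> p3) <-> p2) & (p3 & p1)) & ~(p2 <-> p3) = 0 & 1/2 = 0
~((((p3 -> p3) <-> p2) & (p3 & p1)) & ~(p2 <-> p3)) = ~0 = 1
p3 -> p3 = 1/4 -> 1/4 = 1
p3 <-> (p3 -> p3) = 1/4 <-> 1 = 1/4
p3 -> p3 = 1/4 -> 1/4 = 1
p3 <-> p3 = 1/4 <-> 1/4 = 1
(p3 -> p3) & (p3 <-> p3) = 1 & 1 = 1
(p3 <-> (p3 -> p3)) & ((p3 -> p3) & (p3 <-> p3)) = 1/4 & 1 = 1/4
~((((p3 -> p3) <-> p2) & (p3 & p1)) & ~(p2 <-> p3)) <-> ((p3 <-> (p3 -> p3)) & ((p3 -> p3) & (p3 <-> p3))) = 1 <-> 1/4 = 1/4

1/4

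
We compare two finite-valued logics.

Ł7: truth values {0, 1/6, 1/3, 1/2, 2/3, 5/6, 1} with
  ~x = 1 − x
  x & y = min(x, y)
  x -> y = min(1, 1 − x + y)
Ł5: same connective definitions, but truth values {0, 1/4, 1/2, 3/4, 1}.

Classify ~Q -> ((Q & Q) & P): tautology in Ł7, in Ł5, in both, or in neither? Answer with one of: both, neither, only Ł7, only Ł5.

In Ł7: at P = 0, Q = 0 the value is 0 — not a tautology.
In Ł5: at P = 0, Q = 0 the value is 0 — not a tautology.

neither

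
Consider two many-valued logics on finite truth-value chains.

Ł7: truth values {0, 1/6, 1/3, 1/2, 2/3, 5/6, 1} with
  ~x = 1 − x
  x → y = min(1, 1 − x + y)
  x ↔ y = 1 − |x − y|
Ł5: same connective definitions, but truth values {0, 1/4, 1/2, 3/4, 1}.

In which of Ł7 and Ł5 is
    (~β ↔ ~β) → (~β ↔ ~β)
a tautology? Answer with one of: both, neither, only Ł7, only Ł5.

both

In Ł7: every assignment gives 1 — tautology.
In Ł5: every assignment gives 1 — tautology.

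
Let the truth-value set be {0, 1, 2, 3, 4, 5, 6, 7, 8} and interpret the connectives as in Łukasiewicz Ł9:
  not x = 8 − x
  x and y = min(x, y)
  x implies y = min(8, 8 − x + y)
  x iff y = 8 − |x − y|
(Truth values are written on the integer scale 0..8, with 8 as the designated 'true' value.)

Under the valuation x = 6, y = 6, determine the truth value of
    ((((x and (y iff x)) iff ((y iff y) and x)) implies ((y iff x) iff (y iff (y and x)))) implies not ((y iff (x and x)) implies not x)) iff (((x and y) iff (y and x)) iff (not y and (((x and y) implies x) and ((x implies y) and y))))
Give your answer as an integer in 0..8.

y iff x = 6 iff 6 = 8
x and (y iff x) = 6 and 8 = 6
y iff y = 6 iff 6 = 8
(y iff y) and x = 8 and 6 = 6
(x and (y iff x)) iff ((y iff y) and x) = 6 iff 6 = 8
y iff x = 6 iff 6 = 8
y and x = 6 and 6 = 6
y iff (y and x) = 6 iff 6 = 8
(y iff x) iff (y iff (y and x)) = 8 iff 8 = 8
((x and (y iff x)) iff ((y iff y) and x)) implies ((y iff x) iff (y iff (y and x))) = 8 implies 8 = 8
x and x = 6 and 6 = 6
y iff (x and x) = 6 iff 6 = 8
not x = not 6 = 2
(y iff (x and x)) implies not x = 8 implies 2 = 2
not ((y iff (x and x)) implies not x) = not 2 = 6
(((x and (y iff x)) iff ((y iff y) and x)) implies ((y iff x) iff (y iff (y and x)))) implies not ((y iff (x and x)) implies not x) = 8 implies 6 = 6
x and y = 6 and 6 = 6
y and x = 6 and 6 = 6
(x and y) iff (y and x) = 6 iff 6 = 8
not y = not 6 = 2
x and y = 6 and 6 = 6
(x and y) implies x = 6 implies 6 = 8
x implies y = 6 implies 6 = 8
(x implies y) and y = 8 and 6 = 6
((x and y) implies x) and ((x implies y) and y) = 8 and 6 = 6
not y and (((x and y) implies x) and ((x implies y) and y)) = 2 and 6 = 2
((x and y) iff (y and x)) iff (not y and (((x and y) implies x) and ((x implies y) and y))) = 8 iff 2 = 2
((((x and (y iff x)) iff ((y iff y) and x)) implies ((y iff x) iff (y iff (y and x)))) implies not ((y iff (x and x)) implies not x)) iff (((x and y) iff (y and x)) iff (not y and (((x and y) implies x) and ((x implies y) and y)))) = 6 iff 2 = 4

4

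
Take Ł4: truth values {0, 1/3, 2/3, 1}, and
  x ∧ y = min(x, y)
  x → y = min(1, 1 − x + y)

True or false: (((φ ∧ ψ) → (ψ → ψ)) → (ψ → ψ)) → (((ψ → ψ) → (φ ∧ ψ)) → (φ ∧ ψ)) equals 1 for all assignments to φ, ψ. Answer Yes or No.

φ = 0, ψ = 0 ↦ 1
φ = 0, ψ = 1/3 ↦ 1
φ = 0, ψ = 2/3 ↦ 1
φ = 0, ψ = 1 ↦ 1
φ = 1/3, ψ = 0 ↦ 1
φ = 1/3, ψ = 1/3 ↦ 1
φ = 1/3, ψ = 2/3 ↦ 1
φ = 1/3, ψ = 1 ↦ 1
φ = 2/3, ψ = 0 ↦ 1
φ = 2/3, ψ = 1/3 ↦ 1
φ = 2/3, ψ = 2/3 ↦ 1
φ = 2/3, ψ = 1 ↦ 1
φ = 1, ψ = 0 ↦ 1
φ = 1, ψ = 1/3 ↦ 1
φ = 1, ψ = 2/3 ↦ 1
φ = 1, ψ = 1 ↦ 1
Every assignment gives a value ≥ 1.

Yes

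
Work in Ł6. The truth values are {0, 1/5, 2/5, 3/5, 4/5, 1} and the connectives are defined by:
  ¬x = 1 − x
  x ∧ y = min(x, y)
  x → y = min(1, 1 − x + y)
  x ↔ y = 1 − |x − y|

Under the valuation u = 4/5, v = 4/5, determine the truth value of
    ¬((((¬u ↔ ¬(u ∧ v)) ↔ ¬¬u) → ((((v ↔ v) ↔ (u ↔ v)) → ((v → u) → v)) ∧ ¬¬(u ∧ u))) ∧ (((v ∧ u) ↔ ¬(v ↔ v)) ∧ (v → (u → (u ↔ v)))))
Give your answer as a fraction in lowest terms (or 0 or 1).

¬u = ¬4/5 = 1/5
u ∧ v = 4/5 ∧ 4/5 = 4/5
¬(u ∧ v) = ¬4/5 = 1/5
¬u ↔ ¬(u ∧ v) = 1/5 ↔ 1/5 = 1
¬u = ¬4/5 = 1/5
¬¬u = ¬1/5 = 4/5
(¬u ↔ ¬(u ∧ v)) ↔ ¬¬u = 1 ↔ 4/5 = 4/5
v ↔ v = 4/5 ↔ 4/5 = 1
u ↔ v = 4/5 ↔ 4/5 = 1
(v ↔ v) ↔ (u ↔ v) = 1 ↔ 1 = 1
v → u = 4/5 → 4/5 = 1
(v → u) → v = 1 → 4/5 = 4/5
((v ↔ v) ↔ (u ↔ v)) → ((v → u) → v) = 1 → 4/5 = 4/5
u ∧ u = 4/5 ∧ 4/5 = 4/5
¬(u ∧ u) = ¬4/5 = 1/5
¬¬(u ∧ u) = ¬1/5 = 4/5
(((v ↔ v) ↔ (u ↔ v)) → ((v → u) → v)) ∧ ¬¬(u ∧ u) = 4/5 ∧ 4/5 = 4/5
((¬u ↔ ¬(u ∧ v)) ↔ ¬¬u) → ((((v ↔ v) ↔ (u ↔ v)) → ((v → u) → v)) ∧ ¬¬(u ∧ u)) = 4/5 → 4/5 = 1
v ∧ u = 4/5 ∧ 4/5 = 4/5
v ↔ v = 4/5 ↔ 4/5 = 1
¬(v ↔ v) = ¬1 = 0
(v ∧ u) ↔ ¬(v ↔ v) = 4/5 ↔ 0 = 1/5
u ↔ v = 4/5 ↔ 4/5 = 1
u → (u ↔ v) = 4/5 → 1 = 1
v → (u → (u ↔ v)) = 4/5 → 1 = 1
((v ∧ u) ↔ ¬(v ↔ v)) ∧ (v → (u → (u ↔ v))) = 1/5 ∧ 1 = 1/5
(((¬u ↔ ¬(u ∧ v)) ↔ ¬¬u) → ((((v ↔ v) ↔ (u ↔ v)) → ((v → u) → v)) ∧ ¬¬(u ∧ u))) ∧ (((v ∧ u) ↔ ¬(v ↔ v)) ∧ (v → (u → (u ↔ v)))) = 1 ∧ 1/5 = 1/5
¬((((¬u ↔ ¬(u ∧ v)) ↔ ¬¬u) → ((((v ↔ v) ↔ (u ↔ v)) → ((v → u) → v)) ∧ ¬¬(u ∧ u))) ∧ (((v ∧ u) ↔ ¬(v ↔ v)) ∧ (v → (u → (u ↔ v))))) = ¬1/5 = 4/5

4/5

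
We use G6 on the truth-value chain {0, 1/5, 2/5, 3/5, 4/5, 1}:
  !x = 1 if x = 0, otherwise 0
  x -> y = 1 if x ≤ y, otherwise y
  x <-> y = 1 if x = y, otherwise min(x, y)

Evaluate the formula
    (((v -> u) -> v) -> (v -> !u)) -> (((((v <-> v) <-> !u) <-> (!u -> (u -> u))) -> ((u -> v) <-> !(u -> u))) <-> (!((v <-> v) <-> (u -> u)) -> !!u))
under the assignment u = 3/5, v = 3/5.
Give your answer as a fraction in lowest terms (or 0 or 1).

1

v -> u = 3/5 -> 3/5 = 1
(v -> u) -> v = 1 -> 3/5 = 3/5
!u = !3/5 = 0
v -> !u = 3/5 -> 0 = 0
((v -> u) -> v) -> (v -> !u) = 3/5 -> 0 = 0
v <-> v = 3/5 <-> 3/5 = 1
!u = !3/5 = 0
(v <-> v) <-> !u = 1 <-> 0 = 0
!u = !3/5 = 0
u -> u = 3/5 -> 3/5 = 1
!u -> (u -> u) = 0 -> 1 = 1
((v <-> v) <-> !u) <-> (!u -> (u -> u)) = 0 <-> 1 = 0
u -> v = 3/5 -> 3/5 = 1
u -> u = 3/5 -> 3/5 = 1
!(u -> u) = !1 = 0
(u -> v) <-> !(u -> u) = 1 <-> 0 = 0
(((v <-> v) <-> !u) <-> (!u -> (u -> u))) -> ((u -> v) <-> !(u -> u)) = 0 -> 0 = 1
v <-> v = 3/5 <-> 3/5 = 1
u -> u = 3/5 -> 3/5 = 1
(v <-> v) <-> (u -> u) = 1 <-> 1 = 1
!((v <-> v) <-> (u -> u)) = !1 = 0
!u = !3/5 = 0
!!u = !0 = 1
!((v <-> v) <-> (u -> u)) -> !!u = 0 -> 1 = 1
((((v <-> v) <-> !u) <-> (!u -> (u -> u))) -> ((u -> v) <-> !(u -> u))) <-> (!((v <-> v) <-> (u -> u)) -> !!u) = 1 <-> 1 = 1
(((v -> u) -> v) -> (v -> !u)) -> (((((v <-> v) <-> !u) <-> (!u -> (u -> u))) -> ((u -> v) <-> !(u -> u))) <-> (!((v <-> v) <-> (u -> u)) -> !!u)) = 0 -> 1 = 1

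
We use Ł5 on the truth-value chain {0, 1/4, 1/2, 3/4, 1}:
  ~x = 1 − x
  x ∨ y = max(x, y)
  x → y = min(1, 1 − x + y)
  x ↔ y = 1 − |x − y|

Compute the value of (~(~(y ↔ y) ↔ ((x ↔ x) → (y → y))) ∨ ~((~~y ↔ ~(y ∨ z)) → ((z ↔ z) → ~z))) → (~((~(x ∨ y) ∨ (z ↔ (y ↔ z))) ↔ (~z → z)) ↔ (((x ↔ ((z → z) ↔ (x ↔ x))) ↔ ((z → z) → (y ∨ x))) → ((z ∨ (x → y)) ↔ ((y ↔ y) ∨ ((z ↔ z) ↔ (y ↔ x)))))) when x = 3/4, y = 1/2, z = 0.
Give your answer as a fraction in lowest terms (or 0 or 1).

3/4

y ↔ y = 1/2 ↔ 1/2 = 1
~(y ↔ y) = ~1 = 0
x ↔ x = 3/4 ↔ 3/4 = 1
y → y = 1/2 → 1/2 = 1
(x ↔ x) → (y → y) = 1 → 1 = 1
~(y ↔ y) ↔ ((x ↔ x) → (y → y)) = 0 ↔ 1 = 0
~(~(y ↔ y) ↔ ((x ↔ x) → (y → y))) = ~0 = 1
~y = ~1/2 = 1/2
~~y = ~1/2 = 1/2
y ∨ z = 1/2 ∨ 0 = 1/2
~(y ∨ z) = ~1/2 = 1/2
~~y ↔ ~(y ∨ z) = 1/2 ↔ 1/2 = 1
z ↔ z = 0 ↔ 0 = 1
~z = ~0 = 1
(z ↔ z) → ~z = 1 → 1 = 1
(~~y ↔ ~(y ∨ z)) → ((z ↔ z) → ~z) = 1 → 1 = 1
~((~~y ↔ ~(y ∨ z)) → ((z ↔ z) → ~z)) = ~1 = 0
~(~(y ↔ y) ↔ ((x ↔ x) → (y → y))) ∨ ~((~~y ↔ ~(y ∨ z)) → ((z ↔ z) → ~z)) = 1 ∨ 0 = 1
x ∨ y = 3/4 ∨ 1/2 = 3/4
~(x ∨ y) = ~3/4 = 1/4
y ↔ z = 1/2 ↔ 0 = 1/2
z ↔ (y ↔ z) = 0 ↔ 1/2 = 1/2
~(x ∨ y) ∨ (z ↔ (y ↔ z)) = 1/4 ∨ 1/2 = 1/2
~z = ~0 = 1
~z → z = 1 → 0 = 0
(~(x ∨ y) ∨ (z ↔ (y ↔ z))) ↔ (~z → z) = 1/2 ↔ 0 = 1/2
~((~(x ∨ y) ∨ (z ↔ (y ↔ z))) ↔ (~z → z)) = ~1/2 = 1/2
z → z = 0 → 0 = 1
x ↔ x = 3/4 ↔ 3/4 = 1
(z → z) ↔ (x ↔ x) = 1 ↔ 1 = 1
x ↔ ((z → z) ↔ (x ↔ x)) = 3/4 ↔ 1 = 3/4
z → z = 0 → 0 = 1
y ∨ x = 1/2 ∨ 3/4 = 3/4
(z → z) → (y ∨ x) = 1 → 3/4 = 3/4
(x ↔ ((z → z) ↔ (x ↔ x))) ↔ ((z → z) → (y ∨ x)) = 3/4 ↔ 3/4 = 1
x → y = 3/4 → 1/2 = 3/4
z ∨ (x → y) = 0 ∨ 3/4 = 3/4
y ↔ y = 1/2 ↔ 1/2 = 1
z ↔ z = 0 ↔ 0 = 1
y ↔ x = 1/2 ↔ 3/4 = 3/4
(z ↔ z) ↔ (y ↔ x) = 1 ↔ 3/4 = 3/4
(y ↔ y) ∨ ((z ↔ z) ↔ (y ↔ x)) = 1 ∨ 3/4 = 1
(z ∨ (x → y)) ↔ ((y ↔ y) ∨ ((z ↔ z) ↔ (y ↔ x))) = 3/4 ↔ 1 = 3/4
((x ↔ ((z → z) ↔ (x ↔ x))) ↔ ((z → z) → (y ∨ x))) → ((z ∨ (x → y)) ↔ ((y ↔ y) ∨ ((z ↔ z) ↔ (y ↔ x)))) = 1 → 3/4 = 3/4
~((~(x ∨ y) ∨ (z ↔ (y ↔ z))) ↔ (~z → z)) ↔ (((x ↔ ((z → z) ↔ (x ↔ x))) ↔ ((z → z) → (y ∨ x))) → ((z ∨ (x → y)) ↔ ((y ↔ y) ∨ ((z ↔ z) ↔ (y ↔ x))))) = 1/2 ↔ 3/4 = 3/4
(~(~(y ↔ y) ↔ ((x ↔ x) → (y → y))) ∨ ~((~~y ↔ ~(y ∨ z)) → ((z ↔ z) → ~z))) → (~((~(x ∨ y) ∨ (z ↔ (y ↔ z))) ↔ (~z → z)) ↔ (((x ↔ ((z → z) ↔ (x ↔ x))) ↔ ((z → z) → (y ∨ x))) → ((z ∨ (x → y)) ↔ ((y ↔ y) ∨ ((z ↔ z) ↔ (y ↔ x)))))) = 1 → 3/4 = 3/4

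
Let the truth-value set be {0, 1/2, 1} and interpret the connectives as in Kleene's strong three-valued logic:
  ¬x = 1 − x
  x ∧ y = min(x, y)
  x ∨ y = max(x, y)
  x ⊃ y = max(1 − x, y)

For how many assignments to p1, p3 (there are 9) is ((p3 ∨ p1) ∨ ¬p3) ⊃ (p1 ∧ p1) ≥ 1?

3

p1 = 0, p3 = 0 ↦ 0  <
p1 = 0, p3 = 1/2 ↦ 1/2  <
p1 = 0, p3 = 1 ↦ 0  <
p1 = 1/2, p3 = 0 ↦ 1/2  <
p1 = 1/2, p3 = 1/2 ↦ 1/2  <
p1 = 1/2, p3 = 1 ↦ 1/2  <
p1 = 1, p3 = 0 ↦ 1  ≥
p1 = 1, p3 = 1/2 ↦ 1  ≥
p1 = 1, p3 = 1 ↦ 1  ≥
So 3 of the 9 assignments meet the threshold.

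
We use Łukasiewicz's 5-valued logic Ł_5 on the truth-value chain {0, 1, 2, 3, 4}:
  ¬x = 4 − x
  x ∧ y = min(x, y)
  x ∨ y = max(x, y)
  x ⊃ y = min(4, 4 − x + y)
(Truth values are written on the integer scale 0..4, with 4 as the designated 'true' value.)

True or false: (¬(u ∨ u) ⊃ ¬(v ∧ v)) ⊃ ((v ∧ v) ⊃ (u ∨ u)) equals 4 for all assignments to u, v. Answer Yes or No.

Yes

At u = 2, v = 0, for instance:
u ∨ u = 2 ∨ 2 = 2
¬(u ∨ u) = ¬2 = 2
v ∧ v = 0 ∧ 0 = 0
¬(v ∧ v) = ¬0 = 4
¬(u ∨ u) ⊃ ¬(v ∧ v) = 2 ⊃ 4 = 4
(v ∧ v) ⊃ (u ∨ u) = 0 ⊃ 2 = 4
(¬(u ∨ u) ⊃ ¬(v ∧ v)) ⊃ ((v ∧ v) ⊃ (u ∨ u)) = 4 ⊃ 4 = 4
and checking the remaining 24 assignments likewise gives ≥ 4 in every case.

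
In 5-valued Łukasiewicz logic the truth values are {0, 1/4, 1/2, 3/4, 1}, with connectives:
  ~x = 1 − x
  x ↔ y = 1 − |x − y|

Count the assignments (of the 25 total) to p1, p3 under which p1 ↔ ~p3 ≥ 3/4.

value 1: 5 assignments (counts)
value 3/4: 8 assignments (counts)
value 1/2: 6 assignments
value 1/4: 4 assignments
value 0: 2 assignments
So 13 of the 25 assignments meet the threshold.

13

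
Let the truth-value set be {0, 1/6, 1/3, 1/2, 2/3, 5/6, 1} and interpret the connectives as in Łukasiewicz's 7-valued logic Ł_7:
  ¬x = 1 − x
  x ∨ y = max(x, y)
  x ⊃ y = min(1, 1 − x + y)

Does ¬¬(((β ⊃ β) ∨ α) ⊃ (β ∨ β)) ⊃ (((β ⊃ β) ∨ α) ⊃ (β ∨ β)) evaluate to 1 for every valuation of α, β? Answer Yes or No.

Yes

At α = 1/6, β = 2/3, for instance:
β ⊃ β = 2/3 ⊃ 2/3 = 1
(β ⊃ β) ∨ α = 1 ∨ 1/6 = 1
β ∨ β = 2/3 ∨ 2/3 = 2/3
((β ⊃ β) ∨ α) ⊃ (β ∨ β) = 1 ⊃ 2/3 = 2/3
¬(((β ⊃ β) ∨ α) ⊃ (β ∨ β)) = ¬2/3 = 1/3
¬¬(((β ⊃ β) ∨ α) ⊃ (β ∨ β)) = ¬1/3 = 2/3
¬¬(((β ⊃ β) ∨ α) ⊃ (β ∨ β)) ⊃ (((β ⊃ β) ∨ α) ⊃ (β ∨ β)) = 2/3 ⊃ 2/3 = 1
and checking the remaining 48 assignments likewise gives ≥ 1 in every case.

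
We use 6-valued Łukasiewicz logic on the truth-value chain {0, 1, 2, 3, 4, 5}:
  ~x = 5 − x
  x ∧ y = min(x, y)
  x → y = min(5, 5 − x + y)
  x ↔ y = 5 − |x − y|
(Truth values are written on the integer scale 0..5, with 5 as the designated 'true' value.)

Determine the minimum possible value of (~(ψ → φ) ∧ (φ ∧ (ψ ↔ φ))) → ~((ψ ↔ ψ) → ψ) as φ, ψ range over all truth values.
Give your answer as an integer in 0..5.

Take φ = 2, ψ = 5:
ψ → φ = 5 → 2 = 2
~(ψ → φ) = ~2 = 3
ψ ↔ φ = 5 ↔ 2 = 2
φ ∧ (ψ ↔ φ) = 2 ∧ 2 = 2
~(ψ → φ) ∧ (φ ∧ (ψ ↔ φ)) = 3 ∧ 2 = 2
ψ ↔ ψ = 5 ↔ 5 = 5
(ψ ↔ ψ) → ψ = 5 → 5 = 5
~((ψ ↔ ψ) → ψ) = ~5 = 0
(~(ψ → φ) ∧ (φ ∧ (ψ ↔ φ))) → ~((ψ ↔ ψ) → ψ) = 2 → 0 = 3
No assignment yields a value below 3, so this is the minimum.

3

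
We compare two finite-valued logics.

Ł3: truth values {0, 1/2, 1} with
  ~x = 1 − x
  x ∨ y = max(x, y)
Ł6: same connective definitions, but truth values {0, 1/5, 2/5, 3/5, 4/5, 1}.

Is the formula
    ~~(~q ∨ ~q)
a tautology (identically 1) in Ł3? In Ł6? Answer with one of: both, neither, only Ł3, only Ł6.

In Ł3: at q = 1/2 the value is 1/2 — not a tautology.
In Ł6: at q = 1/5 the value is 4/5 — not a tautology.

neither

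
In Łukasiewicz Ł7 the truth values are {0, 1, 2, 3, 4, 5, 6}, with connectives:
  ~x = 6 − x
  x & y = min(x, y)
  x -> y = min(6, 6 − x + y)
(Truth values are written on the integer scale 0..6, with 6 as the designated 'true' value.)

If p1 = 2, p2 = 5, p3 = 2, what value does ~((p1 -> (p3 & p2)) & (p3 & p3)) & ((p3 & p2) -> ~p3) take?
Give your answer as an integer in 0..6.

p3 & p2 = 2 & 5 = 2
p1 -> (p3 & p2) = 2 -> 2 = 6
p3 & p3 = 2 & 2 = 2
(p1 -> (p3 & p2)) & (p3 & p3) = 6 & 2 = 2
~((p1 -> (p3 & p2)) & (p3 & p3)) = ~2 = 4
p3 & p2 = 2 & 5 = 2
~p3 = ~2 = 4
(p3 & p2) -> ~p3 = 2 -> 4 = 6
~((p1 -> (p3 & p2)) & (p3 & p3)) & ((p3 & p2) -> ~p3) = 4 & 6 = 4

4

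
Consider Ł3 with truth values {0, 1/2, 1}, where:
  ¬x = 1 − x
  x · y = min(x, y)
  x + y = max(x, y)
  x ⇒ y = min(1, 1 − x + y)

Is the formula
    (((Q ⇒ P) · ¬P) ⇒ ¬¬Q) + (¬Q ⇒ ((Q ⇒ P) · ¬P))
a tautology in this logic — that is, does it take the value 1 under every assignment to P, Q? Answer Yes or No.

Counterexample: take P = 1/2, Q = 0.
Q ⇒ P = 0 ⇒ 1/2 = 1
¬P = ¬1/2 = 1/2
(Q ⇒ P) · ¬P = 1 · 1/2 = 1/2
¬Q = ¬0 = 1
¬¬Q = ¬1 = 0
((Q ⇒ P) · ¬P) ⇒ ¬¬Q = 1/2 ⇒ 0 = 1/2
¬Q = ¬0 = 1
Q ⇒ P = 0 ⇒ 1/2 = 1
¬P = ¬1/2 = 1/2
(Q ⇒ P) · ¬P = 1 · 1/2 = 1/2
¬Q ⇒ ((Q ⇒ P) · ¬P) = 1 ⇒ 1/2 = 1/2
(((Q ⇒ P) · ¬P) ⇒ ¬¬Q) + (¬Q ⇒ ((Q ⇒ P) · ¬P)) = 1/2 + 1/2 = 1/2
This gives 1/2 ≠ 1.

No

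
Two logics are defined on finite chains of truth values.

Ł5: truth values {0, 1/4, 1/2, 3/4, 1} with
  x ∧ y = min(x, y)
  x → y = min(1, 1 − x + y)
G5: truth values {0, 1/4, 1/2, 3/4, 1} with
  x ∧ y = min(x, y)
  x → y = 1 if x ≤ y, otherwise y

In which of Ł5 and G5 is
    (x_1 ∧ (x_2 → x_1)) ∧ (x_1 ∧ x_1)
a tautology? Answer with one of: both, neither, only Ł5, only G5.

In Ł5: at x_1 = 0, x_2 = 0 the value is 0 — not a tautology.
In G5: at x_1 = 0, x_2 = 0 the value is 0 — not a tautology.

neither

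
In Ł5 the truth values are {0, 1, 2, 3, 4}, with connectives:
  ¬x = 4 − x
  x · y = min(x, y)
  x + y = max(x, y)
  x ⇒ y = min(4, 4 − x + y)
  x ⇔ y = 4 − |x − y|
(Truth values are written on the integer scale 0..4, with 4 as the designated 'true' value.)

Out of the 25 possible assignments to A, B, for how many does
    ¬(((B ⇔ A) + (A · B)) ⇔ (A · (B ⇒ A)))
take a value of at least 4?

2

value 4: 2 assignments (counts)
value 3: 3 assignments
value 2: 6 assignments
value 1: 7 assignments
value 0: 7 assignments
So 2 of the 25 assignments meet the threshold.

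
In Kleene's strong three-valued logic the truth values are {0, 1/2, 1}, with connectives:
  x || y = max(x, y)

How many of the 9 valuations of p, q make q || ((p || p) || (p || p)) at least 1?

p = 0, q = 0 ↦ 0  <
p = 0, q = 1/2 ↦ 1/2  <
p = 0, q = 1 ↦ 1  ≥
p = 1/2, q = 0 ↦ 1/2  <
p = 1/2, q = 1/2 ↦ 1/2  <
p = 1/2, q = 1 ↦ 1  ≥
p = 1, q = 0 ↦ 1  ≥
p = 1, q = 1/2 ↦ 1  ≥
p = 1, q = 1 ↦ 1  ≥
So 5 of the 9 assignments meet the threshold.

5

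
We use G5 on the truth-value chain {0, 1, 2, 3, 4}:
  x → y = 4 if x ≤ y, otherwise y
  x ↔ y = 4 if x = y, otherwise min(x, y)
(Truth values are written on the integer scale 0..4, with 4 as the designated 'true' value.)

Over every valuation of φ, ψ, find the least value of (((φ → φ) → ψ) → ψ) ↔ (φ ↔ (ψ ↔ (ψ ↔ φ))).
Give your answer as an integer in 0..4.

1

Take φ = 1, ψ = 0:
φ → φ = 1 → 1 = 4
(φ → φ) → ψ = 4 → 0 = 0
((φ → φ) → ψ) → ψ = 0 → 0 = 4
ψ ↔ φ = 0 ↔ 1 = 0
ψ ↔ (ψ ↔ φ) = 0 ↔ 0 = 4
φ ↔ (ψ ↔ (ψ ↔ φ)) = 1 ↔ 4 = 1
(((φ → φ) → ψ) → ψ) ↔ (φ ↔ (ψ ↔ (ψ ↔ φ))) = 4 ↔ 1 = 1
No assignment yields a value below 1, so this is the minimum.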